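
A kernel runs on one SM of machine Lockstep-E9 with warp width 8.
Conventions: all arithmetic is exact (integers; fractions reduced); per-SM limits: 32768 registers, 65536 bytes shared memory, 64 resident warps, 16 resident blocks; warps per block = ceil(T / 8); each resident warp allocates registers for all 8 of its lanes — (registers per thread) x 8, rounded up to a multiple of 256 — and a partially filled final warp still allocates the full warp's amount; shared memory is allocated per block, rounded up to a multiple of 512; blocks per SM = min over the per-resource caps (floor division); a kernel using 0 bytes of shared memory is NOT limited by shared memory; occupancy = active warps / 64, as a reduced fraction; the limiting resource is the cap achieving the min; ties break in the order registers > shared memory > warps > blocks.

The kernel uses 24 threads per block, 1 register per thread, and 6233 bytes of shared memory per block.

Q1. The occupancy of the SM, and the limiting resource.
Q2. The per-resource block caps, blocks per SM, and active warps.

Answer: occupancy 27/64, limited by shared memory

registers: 42 blocks
shared memory: 9 blocks
warps: 21 blocks
blocks: 16 blocks

Answer: 9 blocks, 27 active warps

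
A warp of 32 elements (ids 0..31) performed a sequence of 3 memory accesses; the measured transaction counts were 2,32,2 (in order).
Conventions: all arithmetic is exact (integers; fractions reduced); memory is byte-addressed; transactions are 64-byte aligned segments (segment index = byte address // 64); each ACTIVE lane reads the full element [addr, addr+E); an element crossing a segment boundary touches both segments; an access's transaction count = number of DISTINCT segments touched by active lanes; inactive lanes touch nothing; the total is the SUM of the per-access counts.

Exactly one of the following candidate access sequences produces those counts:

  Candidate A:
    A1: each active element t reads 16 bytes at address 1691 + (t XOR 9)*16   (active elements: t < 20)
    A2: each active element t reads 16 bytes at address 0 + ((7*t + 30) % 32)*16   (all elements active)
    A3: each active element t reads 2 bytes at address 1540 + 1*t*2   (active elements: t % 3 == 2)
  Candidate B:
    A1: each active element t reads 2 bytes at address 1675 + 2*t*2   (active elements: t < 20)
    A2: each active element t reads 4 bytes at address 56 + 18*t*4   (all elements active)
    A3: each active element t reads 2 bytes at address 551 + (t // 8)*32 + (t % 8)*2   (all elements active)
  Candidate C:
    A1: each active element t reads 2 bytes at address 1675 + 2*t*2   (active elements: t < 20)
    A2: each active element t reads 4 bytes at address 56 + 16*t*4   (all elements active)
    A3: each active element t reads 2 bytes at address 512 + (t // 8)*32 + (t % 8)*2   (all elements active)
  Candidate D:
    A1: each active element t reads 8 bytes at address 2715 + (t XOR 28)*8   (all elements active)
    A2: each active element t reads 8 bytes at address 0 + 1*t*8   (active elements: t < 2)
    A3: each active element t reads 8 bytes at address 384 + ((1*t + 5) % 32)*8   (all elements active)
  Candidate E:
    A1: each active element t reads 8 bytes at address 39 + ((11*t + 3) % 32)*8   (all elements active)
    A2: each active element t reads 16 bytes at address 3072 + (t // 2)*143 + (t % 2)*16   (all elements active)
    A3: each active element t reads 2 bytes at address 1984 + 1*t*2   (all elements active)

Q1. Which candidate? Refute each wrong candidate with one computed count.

A: A1 gives 7 transactions, not 2
B: A3 gives 3 transactions, not 2
D: A1 gives 5 transactions, not 2
E: A1 gives 5 transactions, not 2
C: all counts match (2,32,2)

Answer: C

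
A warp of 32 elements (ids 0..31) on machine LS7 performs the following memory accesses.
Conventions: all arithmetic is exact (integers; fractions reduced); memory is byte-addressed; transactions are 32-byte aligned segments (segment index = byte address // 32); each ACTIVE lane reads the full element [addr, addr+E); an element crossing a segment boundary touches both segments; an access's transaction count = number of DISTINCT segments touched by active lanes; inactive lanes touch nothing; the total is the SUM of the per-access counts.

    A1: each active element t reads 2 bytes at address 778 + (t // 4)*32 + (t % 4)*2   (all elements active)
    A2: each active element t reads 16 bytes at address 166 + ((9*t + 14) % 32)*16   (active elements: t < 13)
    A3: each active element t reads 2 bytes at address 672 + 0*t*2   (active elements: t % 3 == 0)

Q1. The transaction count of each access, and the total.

A1: 8 transactions
A2: 14 transactions
A3: 1 transaction

Answer: 8,14,1; total 23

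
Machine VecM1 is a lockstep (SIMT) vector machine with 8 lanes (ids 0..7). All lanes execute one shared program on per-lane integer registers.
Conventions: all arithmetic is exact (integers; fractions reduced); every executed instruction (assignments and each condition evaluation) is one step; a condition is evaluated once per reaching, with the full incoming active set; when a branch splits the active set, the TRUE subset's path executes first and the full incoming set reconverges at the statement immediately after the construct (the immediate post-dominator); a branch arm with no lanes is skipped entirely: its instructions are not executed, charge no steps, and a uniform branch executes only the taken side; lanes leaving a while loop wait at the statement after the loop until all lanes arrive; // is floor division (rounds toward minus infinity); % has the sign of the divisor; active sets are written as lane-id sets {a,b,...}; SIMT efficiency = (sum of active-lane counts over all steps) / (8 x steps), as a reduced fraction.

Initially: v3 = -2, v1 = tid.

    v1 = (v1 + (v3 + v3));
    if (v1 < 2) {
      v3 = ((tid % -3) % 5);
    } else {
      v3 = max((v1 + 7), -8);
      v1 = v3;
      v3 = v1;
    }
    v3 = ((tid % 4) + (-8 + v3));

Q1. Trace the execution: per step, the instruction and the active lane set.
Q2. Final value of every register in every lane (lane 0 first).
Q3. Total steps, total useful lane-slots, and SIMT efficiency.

step 0: v1 <- (v1 + (v3 + v3))       {0,1,2,3,4,5,6,7}
step 1: eval (v1 < 2)                {0,1,2,3,4,5,6,7}
step 2: v3 <- ((tid % -3) % 5)       {0,1,2,3,4,5}
step 3: v3 <- max((v1 + 7), -8)      {6,7}
step 4: v1 <- v3                     {6,7}
step 5: v3 <- v1                     {6,7}
step 6: v3 <- ((tid % 4) + (-8 + v3)) {0,1,2,3,4,5,6,7}

Answer: 7 steps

v3: -8,-4,-2,-5,-5,-3,3,5
v1: -4,-3,-2,-1,0,1,9,10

steps = 7; useful = 36; efficiency = 36/56 = 9/14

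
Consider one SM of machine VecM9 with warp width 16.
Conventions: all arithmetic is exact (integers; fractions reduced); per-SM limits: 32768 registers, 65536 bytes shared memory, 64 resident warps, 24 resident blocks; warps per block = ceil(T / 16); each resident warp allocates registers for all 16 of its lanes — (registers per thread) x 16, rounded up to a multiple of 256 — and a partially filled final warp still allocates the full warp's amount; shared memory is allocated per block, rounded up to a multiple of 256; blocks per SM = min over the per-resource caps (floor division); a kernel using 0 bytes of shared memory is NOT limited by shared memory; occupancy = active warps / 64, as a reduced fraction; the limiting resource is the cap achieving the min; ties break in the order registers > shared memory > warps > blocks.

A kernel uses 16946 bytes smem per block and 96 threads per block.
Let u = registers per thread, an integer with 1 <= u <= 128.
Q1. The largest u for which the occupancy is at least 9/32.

Answer: u = 112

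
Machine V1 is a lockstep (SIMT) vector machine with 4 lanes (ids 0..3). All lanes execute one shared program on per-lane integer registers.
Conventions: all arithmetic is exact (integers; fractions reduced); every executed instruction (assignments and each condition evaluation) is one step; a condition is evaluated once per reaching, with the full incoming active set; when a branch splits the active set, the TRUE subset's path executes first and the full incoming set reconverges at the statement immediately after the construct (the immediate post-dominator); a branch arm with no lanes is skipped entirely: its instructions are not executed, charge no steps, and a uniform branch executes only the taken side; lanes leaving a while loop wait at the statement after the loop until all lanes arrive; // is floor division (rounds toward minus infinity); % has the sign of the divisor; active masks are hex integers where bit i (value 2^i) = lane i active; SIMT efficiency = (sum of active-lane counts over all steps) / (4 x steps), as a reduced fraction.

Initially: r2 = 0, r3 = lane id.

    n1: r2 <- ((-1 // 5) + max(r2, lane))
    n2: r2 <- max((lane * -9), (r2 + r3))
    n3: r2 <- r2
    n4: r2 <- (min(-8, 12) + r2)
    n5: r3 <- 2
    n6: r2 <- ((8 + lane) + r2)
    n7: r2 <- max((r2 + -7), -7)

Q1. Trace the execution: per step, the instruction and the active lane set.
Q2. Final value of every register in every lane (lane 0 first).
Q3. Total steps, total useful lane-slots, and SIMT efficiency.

step 0: r2 <- ((-1 // 5) + max(r2, lane)) 0xf
step 1: r2 <- max((lane * -9), (r2 + r3)) 0xf
step 2: r2 <- r2                     0xf
step 3: r2 <- (min(-8, 12) + r2)     0xf
step 4: r3 <- 2                      0xf
step 5: r2 <- ((8 + lane) + r2)      0xf
step 6: r2 <- max((r2 + -7), -7)     0xf

Answer: 7 steps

r2: -7,-5,-2,1
r3: 2,2,2,2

steps = 7; useful = 28; efficiency = 28/28 = 1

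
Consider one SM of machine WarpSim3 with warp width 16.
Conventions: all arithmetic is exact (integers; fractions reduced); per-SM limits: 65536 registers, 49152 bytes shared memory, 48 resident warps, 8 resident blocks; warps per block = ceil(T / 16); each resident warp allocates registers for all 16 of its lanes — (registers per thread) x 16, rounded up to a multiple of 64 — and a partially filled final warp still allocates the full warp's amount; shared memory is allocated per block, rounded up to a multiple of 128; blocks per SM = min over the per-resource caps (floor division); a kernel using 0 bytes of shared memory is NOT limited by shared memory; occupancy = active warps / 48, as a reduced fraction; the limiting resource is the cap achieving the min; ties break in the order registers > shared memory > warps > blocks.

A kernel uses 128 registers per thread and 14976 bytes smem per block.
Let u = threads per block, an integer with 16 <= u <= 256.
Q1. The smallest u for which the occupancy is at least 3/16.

Answer: u = 33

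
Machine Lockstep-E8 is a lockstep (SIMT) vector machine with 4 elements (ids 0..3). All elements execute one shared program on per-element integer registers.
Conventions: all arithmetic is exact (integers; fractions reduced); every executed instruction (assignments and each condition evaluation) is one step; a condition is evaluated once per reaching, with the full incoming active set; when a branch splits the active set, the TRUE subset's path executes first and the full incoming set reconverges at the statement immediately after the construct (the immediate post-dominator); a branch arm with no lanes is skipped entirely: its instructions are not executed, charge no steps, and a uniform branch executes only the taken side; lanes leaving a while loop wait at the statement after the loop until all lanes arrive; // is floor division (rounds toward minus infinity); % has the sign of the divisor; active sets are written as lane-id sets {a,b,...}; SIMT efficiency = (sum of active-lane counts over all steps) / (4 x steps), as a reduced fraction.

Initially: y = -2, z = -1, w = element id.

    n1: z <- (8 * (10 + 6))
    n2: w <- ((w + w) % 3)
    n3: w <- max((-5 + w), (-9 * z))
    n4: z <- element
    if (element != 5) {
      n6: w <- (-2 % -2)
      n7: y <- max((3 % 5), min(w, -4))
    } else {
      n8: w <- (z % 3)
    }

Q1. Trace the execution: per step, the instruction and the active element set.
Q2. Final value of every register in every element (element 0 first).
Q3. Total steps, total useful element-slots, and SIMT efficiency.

step 0: z <- (8 * (10 + 6))          {0,1,2,3}
step 1: w <- ((w + w) % 3)           {0,1,2,3}
step 2: w <- max((-5 + w), (-9 * z)) {0,1,2,3}
step 3: z <- element                 {0,1,2,3}
step 4: eval (element != 5)          {0,1,2,3}
step 5: w <- (-2 % -2)               {0,1,2,3}
step 6: y <- max((3 % 5), min(w, -4)) {0,1,2,3}

Answer: 7 steps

y: 3,3,3,3
z: 0,1,2,3
w: 0,0,0,0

steps = 7; useful = 28; efficiency = 28/28 = 1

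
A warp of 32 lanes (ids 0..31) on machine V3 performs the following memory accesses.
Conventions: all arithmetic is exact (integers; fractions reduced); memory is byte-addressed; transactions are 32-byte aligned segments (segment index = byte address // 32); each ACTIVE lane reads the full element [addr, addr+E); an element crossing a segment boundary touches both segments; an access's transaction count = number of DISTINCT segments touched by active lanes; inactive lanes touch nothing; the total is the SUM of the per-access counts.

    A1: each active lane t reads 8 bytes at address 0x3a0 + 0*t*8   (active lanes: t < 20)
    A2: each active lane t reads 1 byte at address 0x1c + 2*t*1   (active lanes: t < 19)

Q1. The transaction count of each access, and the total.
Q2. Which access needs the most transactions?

A1: 1 transaction
A2: 3 transactions

Answer: 1,3; total 4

Answer: A2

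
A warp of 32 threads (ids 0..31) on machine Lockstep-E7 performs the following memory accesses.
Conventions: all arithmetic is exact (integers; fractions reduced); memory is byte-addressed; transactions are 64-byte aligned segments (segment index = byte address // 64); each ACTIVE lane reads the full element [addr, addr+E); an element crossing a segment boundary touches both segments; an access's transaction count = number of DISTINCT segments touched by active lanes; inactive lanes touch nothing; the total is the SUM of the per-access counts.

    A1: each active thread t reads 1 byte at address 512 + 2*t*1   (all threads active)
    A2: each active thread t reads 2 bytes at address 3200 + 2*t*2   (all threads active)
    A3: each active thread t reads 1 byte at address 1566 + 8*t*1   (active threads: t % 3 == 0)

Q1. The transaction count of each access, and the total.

A1: 1 transaction
A2: 2 transactions
A3: 5 transactions

Answer: 1,2,5; total 8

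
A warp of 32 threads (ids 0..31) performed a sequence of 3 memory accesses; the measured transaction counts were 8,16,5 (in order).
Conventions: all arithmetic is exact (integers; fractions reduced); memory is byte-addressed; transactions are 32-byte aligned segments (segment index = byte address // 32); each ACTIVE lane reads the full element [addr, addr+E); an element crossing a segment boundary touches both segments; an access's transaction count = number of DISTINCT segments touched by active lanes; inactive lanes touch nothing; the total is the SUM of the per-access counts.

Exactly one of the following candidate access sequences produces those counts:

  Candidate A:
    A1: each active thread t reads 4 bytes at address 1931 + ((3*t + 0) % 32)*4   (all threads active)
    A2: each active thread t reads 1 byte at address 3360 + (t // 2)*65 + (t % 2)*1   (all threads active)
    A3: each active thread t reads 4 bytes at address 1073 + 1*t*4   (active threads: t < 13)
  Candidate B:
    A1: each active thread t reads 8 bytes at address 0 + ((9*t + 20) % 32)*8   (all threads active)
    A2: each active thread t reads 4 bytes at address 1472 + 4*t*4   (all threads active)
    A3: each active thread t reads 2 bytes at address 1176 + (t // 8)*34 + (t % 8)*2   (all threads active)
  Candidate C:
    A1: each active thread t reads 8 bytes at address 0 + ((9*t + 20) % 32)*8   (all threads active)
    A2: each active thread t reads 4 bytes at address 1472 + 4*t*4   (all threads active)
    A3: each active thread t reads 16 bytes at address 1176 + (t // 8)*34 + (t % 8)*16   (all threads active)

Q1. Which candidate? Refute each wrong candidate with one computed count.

A: A1 gives 5 transactions, not 8
C: A3 gives 8 transactions, not 5
B: all counts match (8,16,5)

Answer: B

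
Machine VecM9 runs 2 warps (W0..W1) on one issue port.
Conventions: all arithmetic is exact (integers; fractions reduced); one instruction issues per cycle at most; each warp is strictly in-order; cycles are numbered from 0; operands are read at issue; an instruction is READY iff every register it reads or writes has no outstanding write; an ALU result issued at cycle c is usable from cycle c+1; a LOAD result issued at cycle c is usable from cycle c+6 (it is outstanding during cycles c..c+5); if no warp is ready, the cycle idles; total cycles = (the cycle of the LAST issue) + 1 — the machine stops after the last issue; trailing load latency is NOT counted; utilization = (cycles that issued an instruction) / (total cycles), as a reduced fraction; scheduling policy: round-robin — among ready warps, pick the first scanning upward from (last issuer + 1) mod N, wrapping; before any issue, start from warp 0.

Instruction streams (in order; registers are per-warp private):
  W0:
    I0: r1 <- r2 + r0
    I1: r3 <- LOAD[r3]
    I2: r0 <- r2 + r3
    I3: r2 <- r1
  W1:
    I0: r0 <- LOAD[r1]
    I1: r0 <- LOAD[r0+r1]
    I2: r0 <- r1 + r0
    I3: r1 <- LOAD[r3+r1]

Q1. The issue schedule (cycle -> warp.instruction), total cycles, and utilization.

cycle 0: W0.I0
cycle 1: W1.I0
cycle 2: W0.I1
cycle 3: idle
cycle 4: idle
cycle 5: idle
cycle 6: idle
cycle 7: W1.I1
cycle 8: W0.I2
cycle 9: W0.I3
cycle 10: idle
cycle 11: idle
cycle 12: idle
cycle 13: W1.I2
cycle 14: W1.I3

Answer: 15 cycles, utilization 8/15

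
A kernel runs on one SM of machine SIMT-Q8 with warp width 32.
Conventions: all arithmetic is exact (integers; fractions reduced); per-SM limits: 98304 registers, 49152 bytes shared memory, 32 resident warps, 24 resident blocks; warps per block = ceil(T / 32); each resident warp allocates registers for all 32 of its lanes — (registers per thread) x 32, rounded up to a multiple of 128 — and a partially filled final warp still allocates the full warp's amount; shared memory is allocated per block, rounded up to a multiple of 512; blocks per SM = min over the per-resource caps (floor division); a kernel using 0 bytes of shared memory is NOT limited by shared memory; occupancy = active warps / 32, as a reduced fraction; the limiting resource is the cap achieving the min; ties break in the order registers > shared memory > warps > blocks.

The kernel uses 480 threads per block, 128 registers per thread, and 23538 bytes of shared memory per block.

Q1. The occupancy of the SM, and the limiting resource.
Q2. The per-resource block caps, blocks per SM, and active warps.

Answer: occupancy 15/32, limited by registers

registers: 1 block
shared memory: 2 blocks
warps: 2 blocks
blocks: 24 blocks

Answer: 1 block, 15 active warps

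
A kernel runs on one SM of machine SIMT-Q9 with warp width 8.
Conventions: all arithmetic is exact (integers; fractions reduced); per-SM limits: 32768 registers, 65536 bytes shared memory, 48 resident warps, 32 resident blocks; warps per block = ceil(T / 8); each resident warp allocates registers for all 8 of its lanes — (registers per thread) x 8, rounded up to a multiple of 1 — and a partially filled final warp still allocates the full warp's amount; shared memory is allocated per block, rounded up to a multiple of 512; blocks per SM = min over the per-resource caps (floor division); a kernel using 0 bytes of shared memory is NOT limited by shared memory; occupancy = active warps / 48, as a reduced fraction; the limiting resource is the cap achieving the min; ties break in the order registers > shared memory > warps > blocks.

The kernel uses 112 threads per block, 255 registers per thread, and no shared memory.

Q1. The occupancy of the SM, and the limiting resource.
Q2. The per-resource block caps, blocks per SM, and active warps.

Answer: occupancy 7/24, limited by registers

registers: 1 block
shared memory: no limit (kernel uses none)
warps: 3 blocks
blocks: 32 blocks

Answer: 1 block, 14 active warps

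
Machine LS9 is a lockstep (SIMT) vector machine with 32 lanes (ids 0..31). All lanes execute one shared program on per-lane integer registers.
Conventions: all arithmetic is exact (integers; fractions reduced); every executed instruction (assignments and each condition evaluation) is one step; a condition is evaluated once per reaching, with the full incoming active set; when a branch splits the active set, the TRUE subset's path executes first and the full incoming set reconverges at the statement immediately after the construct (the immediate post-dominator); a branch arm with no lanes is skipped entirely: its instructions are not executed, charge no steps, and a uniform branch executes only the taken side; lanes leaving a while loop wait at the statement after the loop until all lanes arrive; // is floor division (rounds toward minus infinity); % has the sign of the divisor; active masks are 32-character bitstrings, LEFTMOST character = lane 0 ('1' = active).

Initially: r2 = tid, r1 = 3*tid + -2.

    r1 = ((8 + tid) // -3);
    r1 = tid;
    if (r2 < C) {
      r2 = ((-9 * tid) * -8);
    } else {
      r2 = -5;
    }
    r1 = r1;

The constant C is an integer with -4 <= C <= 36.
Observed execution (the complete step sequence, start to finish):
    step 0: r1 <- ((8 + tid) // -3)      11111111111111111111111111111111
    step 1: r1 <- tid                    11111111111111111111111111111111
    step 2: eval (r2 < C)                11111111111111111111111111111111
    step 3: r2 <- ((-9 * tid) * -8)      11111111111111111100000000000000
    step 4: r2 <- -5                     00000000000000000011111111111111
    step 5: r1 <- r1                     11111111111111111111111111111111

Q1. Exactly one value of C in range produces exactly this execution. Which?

Answer: C = 18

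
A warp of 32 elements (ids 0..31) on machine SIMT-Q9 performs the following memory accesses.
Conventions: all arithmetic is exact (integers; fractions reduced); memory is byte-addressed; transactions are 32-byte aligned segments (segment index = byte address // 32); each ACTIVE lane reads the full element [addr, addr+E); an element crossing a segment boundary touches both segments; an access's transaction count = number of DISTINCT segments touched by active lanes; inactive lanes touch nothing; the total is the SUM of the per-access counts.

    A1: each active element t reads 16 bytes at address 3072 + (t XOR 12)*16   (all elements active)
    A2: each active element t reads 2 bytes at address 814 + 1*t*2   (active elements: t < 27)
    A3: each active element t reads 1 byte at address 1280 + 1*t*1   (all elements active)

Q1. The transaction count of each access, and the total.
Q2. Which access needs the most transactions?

A1: 16 transactions
A2: 3 transactions
A3: 1 transaction

Answer: 16,3,1; total 20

Answer: A1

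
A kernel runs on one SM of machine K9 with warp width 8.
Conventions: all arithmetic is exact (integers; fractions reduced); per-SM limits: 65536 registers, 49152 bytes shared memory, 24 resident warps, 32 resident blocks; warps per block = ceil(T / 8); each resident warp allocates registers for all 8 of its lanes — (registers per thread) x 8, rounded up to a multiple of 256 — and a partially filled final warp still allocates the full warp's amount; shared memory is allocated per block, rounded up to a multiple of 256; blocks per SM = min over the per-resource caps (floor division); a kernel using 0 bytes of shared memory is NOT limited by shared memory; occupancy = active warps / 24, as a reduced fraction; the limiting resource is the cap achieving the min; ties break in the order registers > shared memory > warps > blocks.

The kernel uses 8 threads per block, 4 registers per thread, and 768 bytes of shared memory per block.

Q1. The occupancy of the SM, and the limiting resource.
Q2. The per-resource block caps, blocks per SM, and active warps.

Answer: occupancy 1, limited by warps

registers: 256 blocks
shared memory: 64 blocks
warps: 24 blocks
blocks: 32 blocks

Answer: 24 blocks, 24 active warps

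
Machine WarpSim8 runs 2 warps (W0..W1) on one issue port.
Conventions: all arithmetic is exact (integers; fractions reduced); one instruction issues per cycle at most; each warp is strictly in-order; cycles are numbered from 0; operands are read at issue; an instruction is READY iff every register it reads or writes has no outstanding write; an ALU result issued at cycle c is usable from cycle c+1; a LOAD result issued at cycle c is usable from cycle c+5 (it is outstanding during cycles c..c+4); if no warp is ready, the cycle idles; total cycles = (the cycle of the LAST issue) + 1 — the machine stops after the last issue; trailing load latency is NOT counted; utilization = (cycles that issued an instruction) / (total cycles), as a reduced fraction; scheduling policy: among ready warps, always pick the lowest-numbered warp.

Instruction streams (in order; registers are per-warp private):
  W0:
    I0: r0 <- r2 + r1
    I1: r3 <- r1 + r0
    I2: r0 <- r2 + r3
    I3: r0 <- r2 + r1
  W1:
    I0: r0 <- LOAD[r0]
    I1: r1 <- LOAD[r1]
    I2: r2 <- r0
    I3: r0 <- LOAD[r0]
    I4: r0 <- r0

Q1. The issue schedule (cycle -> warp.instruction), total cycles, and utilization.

cycle 0: W0.I0
cycle 1: W0.I1
cycle 2: W0.I2
cycle 3: W0.I3
cycle 4: W1.I0
cycle 5: W1.I1
cycle 6: idle
cycle 7: idle
cycle 8: idle
cycle 9: W1.I2
cycle 10: W1.I3
cycle 11: idle
cycle 12: idle
cycle 13: idle
cycle 14: idle
cycle 15: W1.I4

Answer: 16 cycles, utilization 9/16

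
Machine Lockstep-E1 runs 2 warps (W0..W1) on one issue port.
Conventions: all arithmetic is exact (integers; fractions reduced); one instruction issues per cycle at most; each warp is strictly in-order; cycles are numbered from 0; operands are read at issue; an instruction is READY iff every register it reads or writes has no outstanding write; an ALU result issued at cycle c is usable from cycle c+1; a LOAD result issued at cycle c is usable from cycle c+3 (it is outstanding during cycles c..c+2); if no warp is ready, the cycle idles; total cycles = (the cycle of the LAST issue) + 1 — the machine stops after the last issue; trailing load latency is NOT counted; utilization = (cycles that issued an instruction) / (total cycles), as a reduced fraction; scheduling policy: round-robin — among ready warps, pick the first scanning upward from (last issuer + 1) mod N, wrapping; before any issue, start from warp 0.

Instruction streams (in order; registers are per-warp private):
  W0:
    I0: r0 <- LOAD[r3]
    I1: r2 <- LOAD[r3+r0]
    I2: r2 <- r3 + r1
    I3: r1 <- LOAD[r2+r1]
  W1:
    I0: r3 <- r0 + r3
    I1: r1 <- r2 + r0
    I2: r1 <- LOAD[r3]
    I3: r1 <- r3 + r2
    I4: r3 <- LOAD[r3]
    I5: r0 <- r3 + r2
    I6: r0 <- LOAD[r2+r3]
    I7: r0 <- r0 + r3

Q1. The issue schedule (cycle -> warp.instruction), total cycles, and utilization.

cycle 0: W0.I0
cycle 1: W1.I0
cycle 2: W1.I1
cycle 3: W0.I1
cycle 4: W1.I2
cycle 5: idle
cycle 6: W0.I2
cycle 7: W1.I3
cycle 8: W0.I3
cycle 9: W1.I4
cycle 10: idle
cycle 11: idle
cycle 12: W1.I5
cycle 13: W1.I6
cycle 14: idle
cycle 15: idle
cycle 16: W1.I7

Answer: 17 cycles, utilization 12/17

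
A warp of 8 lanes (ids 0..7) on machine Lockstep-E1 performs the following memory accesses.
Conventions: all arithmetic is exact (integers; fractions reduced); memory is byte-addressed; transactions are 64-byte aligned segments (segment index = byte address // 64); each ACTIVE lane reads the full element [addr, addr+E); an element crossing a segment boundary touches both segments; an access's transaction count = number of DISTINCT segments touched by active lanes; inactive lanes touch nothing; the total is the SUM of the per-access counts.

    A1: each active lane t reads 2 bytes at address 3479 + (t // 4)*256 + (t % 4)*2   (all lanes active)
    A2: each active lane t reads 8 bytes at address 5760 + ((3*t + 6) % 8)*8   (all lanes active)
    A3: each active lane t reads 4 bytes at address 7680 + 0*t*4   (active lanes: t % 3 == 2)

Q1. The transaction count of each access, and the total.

A1: 2 transactions
A2: 1 transaction
A3: 1 transaction

Answer: 2,1,1; total 4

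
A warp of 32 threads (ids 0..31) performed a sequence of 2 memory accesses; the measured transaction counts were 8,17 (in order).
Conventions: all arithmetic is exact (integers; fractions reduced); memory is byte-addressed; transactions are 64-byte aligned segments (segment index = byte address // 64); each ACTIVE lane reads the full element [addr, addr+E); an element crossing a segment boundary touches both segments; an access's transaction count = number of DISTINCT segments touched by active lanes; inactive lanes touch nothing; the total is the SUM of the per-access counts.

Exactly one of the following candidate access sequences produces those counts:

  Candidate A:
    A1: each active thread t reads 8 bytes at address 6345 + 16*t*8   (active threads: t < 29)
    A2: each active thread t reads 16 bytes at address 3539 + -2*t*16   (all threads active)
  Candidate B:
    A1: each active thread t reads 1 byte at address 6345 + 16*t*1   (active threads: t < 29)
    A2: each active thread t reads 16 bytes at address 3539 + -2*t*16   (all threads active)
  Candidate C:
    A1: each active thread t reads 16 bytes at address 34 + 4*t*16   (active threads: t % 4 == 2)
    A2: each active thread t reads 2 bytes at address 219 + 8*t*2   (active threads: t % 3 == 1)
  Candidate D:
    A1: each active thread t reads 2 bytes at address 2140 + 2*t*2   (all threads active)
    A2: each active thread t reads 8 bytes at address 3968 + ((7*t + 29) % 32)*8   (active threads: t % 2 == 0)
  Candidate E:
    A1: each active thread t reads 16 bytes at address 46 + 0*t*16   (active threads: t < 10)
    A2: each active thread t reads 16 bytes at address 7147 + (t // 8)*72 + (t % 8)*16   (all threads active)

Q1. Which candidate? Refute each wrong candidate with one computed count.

A: A1 gives 29 transactions, not 8
C: A2 gives 9 transactions, not 17
D: A1 gives 3 transactions, not 8
E: A1 gives 1 transaction, not 8
B: all counts match (8,17)

Answer: B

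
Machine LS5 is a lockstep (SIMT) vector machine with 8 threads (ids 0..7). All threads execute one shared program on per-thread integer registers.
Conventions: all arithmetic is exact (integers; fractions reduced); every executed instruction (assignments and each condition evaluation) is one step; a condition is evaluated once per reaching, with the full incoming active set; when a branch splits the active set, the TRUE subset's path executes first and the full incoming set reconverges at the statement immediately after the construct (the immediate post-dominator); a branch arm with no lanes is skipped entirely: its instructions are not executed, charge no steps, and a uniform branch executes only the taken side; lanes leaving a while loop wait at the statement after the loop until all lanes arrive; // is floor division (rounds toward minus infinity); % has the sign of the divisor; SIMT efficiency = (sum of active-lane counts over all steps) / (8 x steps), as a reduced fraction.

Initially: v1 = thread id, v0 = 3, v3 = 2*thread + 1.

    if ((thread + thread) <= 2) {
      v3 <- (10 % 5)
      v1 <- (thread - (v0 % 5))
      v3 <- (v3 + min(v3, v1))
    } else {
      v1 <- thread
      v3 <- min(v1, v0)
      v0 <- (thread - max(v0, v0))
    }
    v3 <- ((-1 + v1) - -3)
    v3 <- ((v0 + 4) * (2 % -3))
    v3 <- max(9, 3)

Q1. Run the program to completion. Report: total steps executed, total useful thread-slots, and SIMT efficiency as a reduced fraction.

Answer: 10 steps, 56 useful, 7/10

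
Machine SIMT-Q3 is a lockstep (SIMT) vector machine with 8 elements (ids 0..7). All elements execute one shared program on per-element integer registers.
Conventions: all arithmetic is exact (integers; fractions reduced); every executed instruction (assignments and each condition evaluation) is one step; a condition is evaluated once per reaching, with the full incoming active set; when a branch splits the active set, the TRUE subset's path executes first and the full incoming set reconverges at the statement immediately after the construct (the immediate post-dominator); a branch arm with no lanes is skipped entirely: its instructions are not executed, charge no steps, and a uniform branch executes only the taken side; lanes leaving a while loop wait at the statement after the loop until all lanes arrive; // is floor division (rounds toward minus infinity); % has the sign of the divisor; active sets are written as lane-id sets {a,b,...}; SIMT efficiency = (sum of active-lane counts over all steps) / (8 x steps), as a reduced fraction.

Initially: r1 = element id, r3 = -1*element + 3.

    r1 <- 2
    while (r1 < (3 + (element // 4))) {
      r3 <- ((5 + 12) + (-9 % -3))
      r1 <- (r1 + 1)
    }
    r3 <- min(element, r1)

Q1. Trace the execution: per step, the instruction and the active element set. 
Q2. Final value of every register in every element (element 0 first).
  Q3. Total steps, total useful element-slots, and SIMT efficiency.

step 0: r1 <- 2                      {0,1,2,3,4,5,6,7}
step 1: eval (r1 < (3 + (element // 4))) {0,1,2,3,4,5,6,7}
step 2: r3 <- ((5 + 12) + (-9 % -3)) {0,1,2,3,4,5,6,7}
step 3: r1 <- (r1 + 1)               {0,1,2,3,4,5,6,7}
step 4: eval (r1 < (3 + (element // 4))) {0,1,2,3,4,5,6,7}
step 5: r3 <- ((5 + 12) + (-9 % -3)) {4,5,6,7}
step 6: r1 <- (r1 + 1)               {4,5,6,7}
step 7: eval (r1 < (3 + (element // 4))) {4,5,6,7}
step 8: r3 <- min(element, r1)       {0,1,2,3,4,5,6,7}

Answer: 9 steps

r1: 3,3,3,3,4,4,4,4
r3: 0,1,2,3,4,4,4,4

steps = 9; useful = 60; efficiency = 60/72 = 5/6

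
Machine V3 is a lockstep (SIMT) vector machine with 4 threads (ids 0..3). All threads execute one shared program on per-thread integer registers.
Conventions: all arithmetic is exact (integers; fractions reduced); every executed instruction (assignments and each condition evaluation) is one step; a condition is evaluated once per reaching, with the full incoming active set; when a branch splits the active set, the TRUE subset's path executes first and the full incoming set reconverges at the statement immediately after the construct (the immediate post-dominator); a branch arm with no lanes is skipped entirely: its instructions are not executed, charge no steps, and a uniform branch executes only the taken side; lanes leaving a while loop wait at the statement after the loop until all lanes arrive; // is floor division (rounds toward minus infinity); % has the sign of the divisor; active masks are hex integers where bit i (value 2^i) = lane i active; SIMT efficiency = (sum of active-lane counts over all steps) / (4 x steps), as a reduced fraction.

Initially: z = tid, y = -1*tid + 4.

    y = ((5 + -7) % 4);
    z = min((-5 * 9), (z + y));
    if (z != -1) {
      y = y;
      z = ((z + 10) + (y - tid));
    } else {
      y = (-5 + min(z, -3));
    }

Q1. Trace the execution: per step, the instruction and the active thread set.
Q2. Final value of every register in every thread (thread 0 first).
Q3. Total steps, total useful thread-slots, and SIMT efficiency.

step 0: y <- ((5 + -7) % 4)          0xf
step 1: z <- min((-5 * 9), (z + y))  0xf
step 2: eval (z != -1)               0xf
step 3: y <- y                       0xf
step 4: z <- ((z + 10) + (y - tid))  0xf

Answer: 5 steps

z: -33,-34,-35,-36
y: 2,2,2,2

steps = 5; useful = 20; efficiency = 20/20 = 1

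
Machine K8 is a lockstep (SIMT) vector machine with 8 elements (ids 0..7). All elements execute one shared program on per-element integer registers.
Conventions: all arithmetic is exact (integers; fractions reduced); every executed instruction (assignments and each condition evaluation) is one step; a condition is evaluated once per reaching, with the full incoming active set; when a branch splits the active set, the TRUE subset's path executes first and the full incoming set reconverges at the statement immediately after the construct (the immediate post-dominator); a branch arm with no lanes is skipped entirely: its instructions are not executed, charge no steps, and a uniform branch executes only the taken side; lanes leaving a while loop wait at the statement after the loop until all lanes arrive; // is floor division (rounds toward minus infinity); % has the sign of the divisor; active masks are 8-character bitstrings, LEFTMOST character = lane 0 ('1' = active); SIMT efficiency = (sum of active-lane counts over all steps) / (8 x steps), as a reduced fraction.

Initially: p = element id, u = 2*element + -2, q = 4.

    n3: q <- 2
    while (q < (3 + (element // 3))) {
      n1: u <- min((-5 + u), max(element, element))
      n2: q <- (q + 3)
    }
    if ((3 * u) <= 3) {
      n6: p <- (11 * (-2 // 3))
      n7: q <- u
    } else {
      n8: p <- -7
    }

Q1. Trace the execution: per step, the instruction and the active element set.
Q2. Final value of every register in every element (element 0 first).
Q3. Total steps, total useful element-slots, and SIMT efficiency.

step 0: q <- 2                       11111111
step 1: eval (q < (3 + (element // 3))) 11111111
step 2: u <- min((-5 + u), max(element, element)) 11111111
step 3: q <- (q + 3)                 11111111
step 4: eval (q < (3 + (element // 3))) 11111111
step 5: eval ((3 * u) <= 3)          11111111
step 6: p <- (11 * (-2 // 3))        11111000
step 7: q <- u                       11111000
step 8: p <- -7                      00000111

Answer: 9 steps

p: -11,-11,-11,-11,-11,-7,-7,-7
u: -7,-5,-3,-1,1,3,5,7
q: -7,-5,-3,-1,1,5,5,5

steps = 9; useful = 61; efficiency = 61/72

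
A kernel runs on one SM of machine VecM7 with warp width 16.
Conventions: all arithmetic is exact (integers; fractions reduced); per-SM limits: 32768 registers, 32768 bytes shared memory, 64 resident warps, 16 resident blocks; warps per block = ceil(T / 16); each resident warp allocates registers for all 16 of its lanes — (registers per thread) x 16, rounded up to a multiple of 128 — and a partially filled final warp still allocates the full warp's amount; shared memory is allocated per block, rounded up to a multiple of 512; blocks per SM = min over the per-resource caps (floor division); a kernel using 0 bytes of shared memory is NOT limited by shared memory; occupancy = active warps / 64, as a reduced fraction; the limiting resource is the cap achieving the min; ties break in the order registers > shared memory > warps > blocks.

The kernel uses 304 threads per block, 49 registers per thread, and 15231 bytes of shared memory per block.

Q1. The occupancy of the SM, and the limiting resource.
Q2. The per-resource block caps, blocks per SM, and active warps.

Answer: occupancy 19/64, limited by registers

registers: 1 block
shared memory: 2 blocks
warps: 3 blocks
blocks: 16 blocks

Answer: 1 block, 19 active warps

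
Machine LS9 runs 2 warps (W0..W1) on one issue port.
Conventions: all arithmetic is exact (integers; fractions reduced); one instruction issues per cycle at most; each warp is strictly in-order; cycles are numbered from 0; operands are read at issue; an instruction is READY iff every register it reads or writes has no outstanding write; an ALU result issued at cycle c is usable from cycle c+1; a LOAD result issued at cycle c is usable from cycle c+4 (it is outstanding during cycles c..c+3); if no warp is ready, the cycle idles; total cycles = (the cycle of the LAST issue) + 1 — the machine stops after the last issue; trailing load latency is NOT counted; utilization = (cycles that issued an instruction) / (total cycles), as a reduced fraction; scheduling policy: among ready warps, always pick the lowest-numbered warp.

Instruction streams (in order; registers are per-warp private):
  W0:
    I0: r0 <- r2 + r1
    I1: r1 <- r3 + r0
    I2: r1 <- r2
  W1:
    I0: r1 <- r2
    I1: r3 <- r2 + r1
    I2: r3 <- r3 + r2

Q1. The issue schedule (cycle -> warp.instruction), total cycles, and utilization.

cycle 0: W0.I0
cycle 1: W0.I1
cycle 2: W0.I2
cycle 3: W1.I0
cycle 4: W1.I1
cycle 5: W1.I2

Answer: 6 cycles, utilization 1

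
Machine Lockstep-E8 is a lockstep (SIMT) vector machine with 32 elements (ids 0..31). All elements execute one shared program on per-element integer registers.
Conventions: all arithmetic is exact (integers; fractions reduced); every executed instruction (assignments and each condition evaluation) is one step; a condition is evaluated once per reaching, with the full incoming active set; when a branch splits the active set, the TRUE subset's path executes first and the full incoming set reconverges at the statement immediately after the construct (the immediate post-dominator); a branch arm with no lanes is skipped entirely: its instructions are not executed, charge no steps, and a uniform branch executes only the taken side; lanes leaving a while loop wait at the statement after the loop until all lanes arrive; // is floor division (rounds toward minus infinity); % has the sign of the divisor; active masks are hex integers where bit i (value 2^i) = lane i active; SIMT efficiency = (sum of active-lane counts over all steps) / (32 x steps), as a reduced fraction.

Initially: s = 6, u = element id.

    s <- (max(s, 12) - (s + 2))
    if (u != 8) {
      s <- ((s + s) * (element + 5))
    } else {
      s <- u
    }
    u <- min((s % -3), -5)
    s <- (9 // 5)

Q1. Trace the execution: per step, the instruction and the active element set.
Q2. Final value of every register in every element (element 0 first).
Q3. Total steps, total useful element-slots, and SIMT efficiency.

step 0: s <- (max(s, 12) - (s + 2))  0xffffffff
step 1: eval (u != 8)                0xffffffff
step 2: s <- ((s + s) * (element + 5)) 0xfffffeff
step 3: s <- u                       0x00000100
step 4: u <- min((s % -3), -5)       0xffffffff
step 5: s <- (9 // 5)                0xffffffff

Answer: 6 steps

s: 1,1,1,1,1,1,1,1,1,1,1,1,1,1,1,1,1,1,1,1,1,1,1,1,1,1,1,1,1,1,1,1
u: -5,-5,-5,-5,-5,-5,-5,-5,-5,-5,-5,-5,-5,-5,-5,-5,-5,-5,-5,-5,-5,-5,-5,-5,-5,-5,-5,-5,-5,-5,-5,-5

steps = 6; useful = 160; efficiency = 160/192 = 5/6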